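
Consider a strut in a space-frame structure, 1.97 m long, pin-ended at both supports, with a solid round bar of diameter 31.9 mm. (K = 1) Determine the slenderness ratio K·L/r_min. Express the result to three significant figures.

For a solid circle r = d/4 = 31.9/4 = 7.975 mm
L_e = K·L = 1 × 1.97 m = 1.970 m = 1970.0 mm
λ = L_e / r_min = 1970.0 / 7.975 = 247

λ ≈ 247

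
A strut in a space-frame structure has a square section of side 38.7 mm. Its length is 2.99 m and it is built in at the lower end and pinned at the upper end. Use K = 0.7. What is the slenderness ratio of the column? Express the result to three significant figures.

λ ≈ 187

I = a⁴/12 = 38.7⁴/12 = 1.869×10^5 mm⁴
A = 1.498×10^3 mm²;  r_min = √(I/A) = √(1.869×10^5/1.498×10^3) = 11.17 mm
L_e = K·L = 0.7 × 2.99 m = 2.093 m = 2093.0 mm
λ = L_e / r_min = 2093.0 / 11.17 = 187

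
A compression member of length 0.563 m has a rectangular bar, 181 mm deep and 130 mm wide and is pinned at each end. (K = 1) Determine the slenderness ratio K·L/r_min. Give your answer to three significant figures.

λ ≈ 15.0

For a rectangle r_min = b/√12 = 130/√12 = 37.53 mm
L_e = K·L = 1 × 0.563 m = 0.5630 m = 563.00 mm
λ = L_e / r_min = 563.00 / 37.53 = 15.0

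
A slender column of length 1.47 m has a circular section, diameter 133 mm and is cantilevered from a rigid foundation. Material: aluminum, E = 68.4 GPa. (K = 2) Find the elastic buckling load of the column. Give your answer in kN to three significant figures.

I = πd⁴/64 = π×133⁴/64 = 1.536×10^7 mm⁴
I = 1.536×10^7 mm⁴ = 1.536×10^-5 m⁴
Effective length L_e = K·L = 2 × 1.47 = 2.940 m
P_cr = π²EI / L_e² = π² × 68.4×10⁹ × 1.536×10^-5 / 2.940² = 1.200×10^6 N

P_cr ≈ 1200 kN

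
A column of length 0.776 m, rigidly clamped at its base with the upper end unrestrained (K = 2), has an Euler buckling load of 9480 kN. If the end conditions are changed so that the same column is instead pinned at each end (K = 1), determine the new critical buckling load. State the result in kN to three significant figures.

P_cr ≈ 37900 kN

P_cr ∝ 1/K², so P_cr,new = P_cr,old × (K_old/K_new)² = 9480 × (2/1)²
= 9480 × 4.000 = 37900 kN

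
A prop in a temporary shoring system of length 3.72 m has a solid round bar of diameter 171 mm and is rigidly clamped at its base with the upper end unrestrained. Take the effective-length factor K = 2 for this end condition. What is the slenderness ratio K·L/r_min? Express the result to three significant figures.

λ ≈ 174

For a solid circle r = d/4 = 171/4 = 42.75 mm
L_e = K·L = 2 × 3.72 m = 7.440 m = 7440.0 mm
λ = L_e / r_min = 7440.0 / 42.75 = 174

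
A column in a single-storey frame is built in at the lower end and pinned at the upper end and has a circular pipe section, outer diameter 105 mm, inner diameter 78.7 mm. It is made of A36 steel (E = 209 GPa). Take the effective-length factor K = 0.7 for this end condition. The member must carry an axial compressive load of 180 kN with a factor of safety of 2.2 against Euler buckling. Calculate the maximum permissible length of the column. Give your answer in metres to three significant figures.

d_o = 105 mm, d_i = 78.7 mm
I = π(d_o⁴ − d_i⁴)/64 = π(105⁴ − 78.70⁴)/64 = 4.084×10^6 mm⁴
I = 4.084×10^-6 m⁴
Required critical load P_cr = n·P = 2.2 × 180 = 396.0 kN = 3.960×10^5 N
From P_cr = π²EI/(K·L)²:  L = (1/K)·√(π²EI/P_cr) = (1/0.7)·√(π²×2.09×10^11×4.084×10^-6/3.960×10^5)
L = 6.59 m

L_max ≈ 6.59 m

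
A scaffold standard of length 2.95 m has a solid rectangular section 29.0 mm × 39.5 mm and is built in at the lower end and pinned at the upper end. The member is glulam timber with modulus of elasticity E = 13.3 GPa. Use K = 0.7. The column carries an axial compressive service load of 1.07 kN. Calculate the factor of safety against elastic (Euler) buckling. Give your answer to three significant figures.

n ≈ 2.31

Buckling occurs about the weak axis: I_min = h·b³/12 with b = 29.0 mm (the shorter side).
I_min = 39.5×29.0³/12 = 8.028×10^4 mm⁴
I = 8.028×10^4 mm⁴ = 8.028×10^-8 m⁴
Effective length L_e = K·L = 0.7 × 2.95 = 2.065 m
P_cr = π²EI / L_e² = π² × 13.3×10⁹ × 8.028×10^-8 / 2.065² = 2.471×10^3 N
Factor of safety n = P_cr / P = 2.4713 / 1.07 = 2.31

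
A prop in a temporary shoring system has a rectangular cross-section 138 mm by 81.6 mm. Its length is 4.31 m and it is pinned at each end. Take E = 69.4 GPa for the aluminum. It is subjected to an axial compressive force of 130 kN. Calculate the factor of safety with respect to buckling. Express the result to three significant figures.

n ≈ 1.77

Buckling occurs about the weak axis: I_min = h·b³/12 with b = 81.6 mm (the shorter side).
I_min = 138×81.6³/12 = 6.248×10^6 mm⁴
I = 6.248×10^6 mm⁴ = 6.248×10^-6 m⁴
Effective length L_e = K·L = 1 × 4.31 = 4.310 m
P_cr = π²EI / L_e² = π² × 69.4×10⁹ × 6.248×10^-6 / 4.310² = 2.304×10^5 N
Factor of safety n = P_cr / P = 230.39 / 130 = 1.77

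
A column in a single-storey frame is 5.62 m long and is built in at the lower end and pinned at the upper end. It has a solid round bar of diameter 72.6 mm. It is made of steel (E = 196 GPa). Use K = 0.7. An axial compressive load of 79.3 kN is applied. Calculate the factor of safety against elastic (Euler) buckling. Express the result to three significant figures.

n ≈ 2.15

I = πd⁴/64 = π×72.6⁴/64 = 1.364×10^6 mm⁴
I = 1.364×10^6 mm⁴ = 1.364×10^-6 m⁴
Effective length L_e = K·L = 0.7 × 5.62 = 3.934 m
P_cr = π²EI / L_e² = π² × 196×10⁹ × 1.364×10^-6 / 3.934² = 1.705×10^5 N
Factor of safety n = P_cr / P = 170.45 / 79.3 = 2.15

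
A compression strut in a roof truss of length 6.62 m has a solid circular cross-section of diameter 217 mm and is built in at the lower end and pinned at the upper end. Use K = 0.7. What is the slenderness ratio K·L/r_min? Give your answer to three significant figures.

λ ≈ 85.4

For a solid circle r = d/4 = 217/4 = 54.25 mm
L_e = K·L = 0.7 × 6.62 m = 4.634 m = 4634.0 mm
λ = L_e / r_min = 4634.0 / 54.25 = 85.4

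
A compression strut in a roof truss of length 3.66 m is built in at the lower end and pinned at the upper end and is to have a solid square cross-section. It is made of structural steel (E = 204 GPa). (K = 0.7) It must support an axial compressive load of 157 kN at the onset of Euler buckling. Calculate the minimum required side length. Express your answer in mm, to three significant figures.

a ≈ 49.8 mm

L_e = K·L = 0.7 × 3.66 = 2.562 m
Required I = P_cr·L_e²/(π²E) = 1.570×10^5 × 2.562² / (π² × 2.04×10^11) = 5.118×10^-7 m⁴
I_req = 5.118×10^5 mm⁴
Solid square: I = a⁴/12  ⇒  a = (12I)^(1/4) = (12×5.118×10^5)^(1/4) = 49.8 mm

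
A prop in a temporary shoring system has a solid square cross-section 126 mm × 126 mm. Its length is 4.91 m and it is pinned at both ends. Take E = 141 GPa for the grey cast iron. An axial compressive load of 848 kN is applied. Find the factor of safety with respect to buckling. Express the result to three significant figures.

n ≈ 1.43

I = a⁴/12 = 126⁴/12 = 2.100×10^7 mm⁴
I = 2.100×10^7 mm⁴ = 2.100×10^-5 m⁴
Effective length L_e = K·L = 1 × 4.91 = 4.910 m
P_cr = π²EI / L_e² = π² × 141×10⁹ × 2.100×10^-5 / 4.910² = 1.212×10^6 N
Factor of safety n = P_cr / P = 1212.4 / 848 = 1.43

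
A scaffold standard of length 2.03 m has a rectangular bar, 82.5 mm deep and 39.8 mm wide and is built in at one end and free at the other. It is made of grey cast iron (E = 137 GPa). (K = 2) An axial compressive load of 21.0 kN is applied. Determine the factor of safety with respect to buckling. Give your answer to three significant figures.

Buckling occurs about the weak axis: I_min = h·b³/12 with b = 39.8 mm (the shorter side).
I_min = 82.5×39.8³/12 = 4.334×10^5 mm⁴
I = 4.334×10^5 mm⁴ = 4.334×10^-7 m⁴
Effective length L_e = K·L = 2 × 2.03 = 4.060 m
P_cr = π²EI / L_e² = π² × 137×10⁹ × 4.334×10^-7 / 4.060² = 3.555×10^4 N
Factor of safety n = P_cr / P = 35.554 / 21.0 = 1.69

n ≈ 1.69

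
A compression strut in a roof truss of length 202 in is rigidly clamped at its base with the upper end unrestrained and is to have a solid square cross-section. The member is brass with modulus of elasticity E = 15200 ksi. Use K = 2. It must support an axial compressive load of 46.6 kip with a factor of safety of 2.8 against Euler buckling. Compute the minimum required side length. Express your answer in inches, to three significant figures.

a ≈ 6.42 in

Required P_cr = n·P = 2.8 × 46.6 = 130.5 kip
L_e = K·L = 2 × 202 = 404.0 in
Required I = P_cr·L_e²/(π²E) = 1.305×10^5 × 404.0² / (π² × 1.52×10^7) = 142.0 in⁴
Solid square: I = a⁴/12  ⇒  a = (12I)^(1/4) = (12×142.0)^(1/4) = 6.42 in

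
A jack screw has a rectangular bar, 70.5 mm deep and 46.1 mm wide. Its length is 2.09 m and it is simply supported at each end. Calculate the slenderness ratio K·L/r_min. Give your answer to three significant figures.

λ ≈ 157

For a rectangle r_min = b/√12 = 46.1/√12 = 13.31 mm
L_e = K·L = 1 × 2.09 m = 2.090 m = 2090.0 mm
λ = L_e / r_min = 2090.0 / 13.31 = 157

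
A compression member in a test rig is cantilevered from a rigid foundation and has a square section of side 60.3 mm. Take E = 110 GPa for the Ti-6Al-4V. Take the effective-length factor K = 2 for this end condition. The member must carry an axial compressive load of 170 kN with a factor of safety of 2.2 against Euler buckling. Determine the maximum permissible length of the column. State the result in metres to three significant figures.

L_max ≈ 0.894 m

I = a⁴/12 = 60.3⁴/12 = 1.102×10^6 mm⁴
I = 1.102×10^-6 m⁴
Required critical load P_cr = n·P = 2.2 × 170 = 374.0 kN = 3.740×10^5 N
From P_cr = π²EI/(K·L)²:  L = (1/K)·√(π²EI/P_cr) = (1/2)·√(π²×1.10×10^11×1.102×10^-6/3.740×10^5)
L = 0.894 m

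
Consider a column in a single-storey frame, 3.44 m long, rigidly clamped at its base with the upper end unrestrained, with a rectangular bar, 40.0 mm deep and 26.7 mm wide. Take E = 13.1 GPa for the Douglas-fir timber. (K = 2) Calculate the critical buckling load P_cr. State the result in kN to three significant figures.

P_cr ≈ 0.173 kN

Buckling occurs about the weak axis: I_min = h·b³/12 with b = 26.7 mm (the shorter side).
I_min = 40.0×26.7³/12 = 6.345×10^4 mm⁴
I = 6.345×10^4 mm⁴ = 6.345×10^-8 m⁴
Effective length L_e = K·L = 2 × 3.44 = 6.880 m
P_cr = π²EI / L_e² = π² × 13.1×10⁹ × 6.345×10^-8 / 6.880² = 173.3 N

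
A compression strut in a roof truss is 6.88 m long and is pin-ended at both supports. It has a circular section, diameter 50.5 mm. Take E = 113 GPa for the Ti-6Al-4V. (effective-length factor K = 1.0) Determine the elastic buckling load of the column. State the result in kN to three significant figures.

I = πd⁴/64 = π×50.5⁴/64 = 3.193×10^5 mm⁴
I = 3.193×10^5 mm⁴ = 3.193×10^-7 m⁴
Effective length L_e = K·L = 1 × 6.88 = 6.880 m
P_cr = π²EI / L_e² = π² × 113×10⁹ × 3.193×10^-7 / 6.880² = 7.522×10^3 N

P_cr ≈ 7.52 kN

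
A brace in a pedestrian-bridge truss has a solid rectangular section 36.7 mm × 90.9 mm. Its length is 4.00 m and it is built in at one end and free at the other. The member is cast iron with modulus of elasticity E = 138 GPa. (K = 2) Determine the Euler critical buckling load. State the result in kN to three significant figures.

Buckling occurs about the weak axis: I_min = h·b³/12 with b = 36.7 mm (the shorter side).
I_min = 90.9×36.7³/12 = 3.744×10^5 mm⁴
I = 3.744×10^5 mm⁴ = 3.744×10^-7 m⁴
Effective length L_e = K·L = 2 × 4.00 = 8.000 m
P_cr = π²EI / L_e² = π² × 138×10⁹ × 3.744×10^-7 / 8.000² = 7.969×10^3 N

P_cr ≈ 7.97 kN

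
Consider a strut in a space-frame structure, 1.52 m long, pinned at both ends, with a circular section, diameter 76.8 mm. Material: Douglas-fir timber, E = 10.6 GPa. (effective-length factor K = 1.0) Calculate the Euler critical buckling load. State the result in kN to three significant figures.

P_cr ≈ 77.3 kN

I = πd⁴/64 = π×76.8⁴/64 = 1.708×10^6 mm⁴
I = 1.708×10^6 mm⁴ = 1.708×10^-6 m⁴
Effective length L_e = K·L = 1 × 1.52 = 1.520 m
P_cr = π²EI / L_e² = π² × 10.6×10⁹ × 1.708×10^-6 / 1.520² = 7.733×10^4 N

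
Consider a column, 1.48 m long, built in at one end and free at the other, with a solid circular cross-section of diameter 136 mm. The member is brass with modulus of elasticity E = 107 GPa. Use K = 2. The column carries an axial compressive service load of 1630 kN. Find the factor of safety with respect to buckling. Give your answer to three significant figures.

n ≈ 1.24

I = πd⁴/64 = π×136⁴/64 = 1.679×10^7 mm⁴
I = 1.679×10^7 mm⁴ = 1.679×10^-5 m⁴
Effective length L_e = K·L = 2 × 1.48 = 2.960 m
P_cr = π²EI / L_e² = π² × 107×10⁹ × 1.679×10^-5 / 2.960² = 2.024×10^6 N
Factor of safety n = P_cr / P = 2024.1 / 1630 = 1.24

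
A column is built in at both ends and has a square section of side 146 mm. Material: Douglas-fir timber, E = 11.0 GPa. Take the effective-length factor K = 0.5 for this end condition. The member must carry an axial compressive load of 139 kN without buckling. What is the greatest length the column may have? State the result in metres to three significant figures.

L_max ≈ 10.9 m

I = a⁴/12 = 146⁴/12 = 3.786×10^7 mm⁴
I = 3.786×10^-5 m⁴
At the buckling limit P_cr = P = 1.390×10^5 N
From P_cr = π²EI/(K·L)²:  L = (1/K)·√(π²EI/P_cr) = (1/0.5)·√(π²×1.10×10^10×3.786×10^-5/1.390×10^5)
L = 10.9 m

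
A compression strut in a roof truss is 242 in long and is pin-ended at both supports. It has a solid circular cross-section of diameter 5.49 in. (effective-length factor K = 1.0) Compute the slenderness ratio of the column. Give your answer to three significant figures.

For a solid circle r = d/4 = 5.49/4 = 1.372 in
L_e = K·L = 1 × 242 = 242.0 in
λ = L_e / r_min = 242.00 / 1.372 = 176

λ ≈ 176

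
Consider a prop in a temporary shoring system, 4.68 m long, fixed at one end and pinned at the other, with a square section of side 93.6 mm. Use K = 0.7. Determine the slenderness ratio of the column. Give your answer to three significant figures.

λ ≈ 121

I = a⁴/12 = 93.6⁴/12 = 6.396×10^6 mm⁴
A = 8.761×10^3 mm²;  r_min = √(I/A) = √(6.396×10^6/8.761×10^3) = 27.02 mm
L_e = K·L = 0.7 × 4.68 m = 3.276 m = 3276.0 mm
λ = L_e / r_min = 3276.0 / 27.02 = 121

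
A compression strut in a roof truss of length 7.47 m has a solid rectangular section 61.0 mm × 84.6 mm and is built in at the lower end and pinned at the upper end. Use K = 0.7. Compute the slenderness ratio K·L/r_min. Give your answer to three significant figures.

λ ≈ 297

For a rectangle r_min = b/√12 = 61.0/√12 = 17.61 mm
L_e = K·L = 0.7 × 7.47 m = 5.229 m = 5229.0 mm
λ = L_e / r_min = 5229.0 / 17.61 = 297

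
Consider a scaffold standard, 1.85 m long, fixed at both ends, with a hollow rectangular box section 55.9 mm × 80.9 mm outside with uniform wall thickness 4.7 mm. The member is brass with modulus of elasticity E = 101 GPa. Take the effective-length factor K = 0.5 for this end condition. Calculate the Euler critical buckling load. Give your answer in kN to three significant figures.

P_cr ≈ 674 kN

Inner dimensions: h_i = 80.9 − 2×4.7 = 71.50 mm, b_i = 55.9 − 2×4.7 = 46.50 mm
Weak-axis I_min = (h_o·b_o³ − h_i·b_i³)/12 with b_o = 55.9, b_i = 46.50 mm (shorter outer/inner sides).
I_min = (80.9×55.9³ − 71.50×46.50³)/12 = 5.785×10^5 mm⁴
I = 5.785×10^5 mm⁴ = 5.785×10^-7 m⁴
Effective length L_e = K·L = 0.5 × 1.85 = 0.9250 m
P_cr = π²EI / L_e² = π² × 101×10⁹ × 5.785×10^-7 / 0.9250² = 6.740×10^5 N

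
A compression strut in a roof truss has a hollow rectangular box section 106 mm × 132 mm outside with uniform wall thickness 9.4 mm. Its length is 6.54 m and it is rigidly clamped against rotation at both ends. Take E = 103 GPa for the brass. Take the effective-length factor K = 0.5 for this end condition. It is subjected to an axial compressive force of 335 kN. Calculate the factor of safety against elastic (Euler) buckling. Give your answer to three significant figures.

n ≈ 1.94

Inner dimensions: h_i = 132 − 2×9.4 = 113.2 mm, b_i = 106 − 2×9.4 = 87.20 mm
Weak-axis I_min = (h_o·b_o³ − h_i·b_i³)/12 with b_o = 106, b_i = 87.20 mm (shorter outer/inner sides).
I_min = (132×106³ − 113.2×87.20³)/12 = 6.846×10^6 mm⁴
I = 6.846×10^6 mm⁴ = 6.846×10^-6 m⁴
Effective length L_e = K·L = 0.5 × 6.54 = 3.270 m
P_cr = π²EI / L_e² = π² × 103×10⁹ × 6.846×10^-6 / 3.270² = 6.509×10^5 N
Factor of safety n = P_cr / P = 650.88 / 335 = 1.94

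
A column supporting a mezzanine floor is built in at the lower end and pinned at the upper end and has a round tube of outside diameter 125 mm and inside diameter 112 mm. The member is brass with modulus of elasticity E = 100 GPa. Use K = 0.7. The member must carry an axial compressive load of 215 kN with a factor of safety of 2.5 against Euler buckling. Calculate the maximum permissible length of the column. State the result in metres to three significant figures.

d_o = 125 mm, d_i = 112 mm
I = π(d_o⁴ − d_i⁴)/64 = π(125⁴ − 112.0⁴)/64 = 4.260×10^6 mm⁴
I = 4.260×10^-6 m⁴
Required critical load P_cr = n·P = 2.5 × 215 = 537.5 kN = 5.375×10^5 N
From P_cr = π²EI/(K·L)²:  L = (1/K)·√(π²EI/P_cr) = (1/0.7)·√(π²×1.00×10^11×4.260×10^-6/5.375×10^5)
L = 4.00 m

L_max ≈ 4.00 m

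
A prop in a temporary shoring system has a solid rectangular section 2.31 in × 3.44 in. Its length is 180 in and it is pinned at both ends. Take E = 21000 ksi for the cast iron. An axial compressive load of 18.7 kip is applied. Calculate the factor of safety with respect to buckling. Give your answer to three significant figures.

n ≈ 1.21

Buckling occurs about the weak axis: I_min = h·b³/12 with b = 2.31 in (the shorter side).
I_min = 3.44×2.31³/12 = 3.534 in⁴
Effective length L_e = K·L = 1 × 180 = 180.0 in
P_cr = π²EI / L_e² = π² × 21000×10³ × 3.534 / 180.0² = 2.260×10^4 lb
Factor of safety n = P_cr / P = 22.604 / 18.7 = 1.21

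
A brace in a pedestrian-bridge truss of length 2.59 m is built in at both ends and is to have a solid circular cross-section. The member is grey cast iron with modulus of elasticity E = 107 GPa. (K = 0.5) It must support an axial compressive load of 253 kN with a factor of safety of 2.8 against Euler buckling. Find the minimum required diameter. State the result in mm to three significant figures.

d ≈ 69.2 mm

Required P_cr = n·P = 2.8 × 253 = 708.4 kN
L_e = K·L = 0.5 × 2.59 = 1.295 m
Required I = P_cr·L_e²/(π²E) = 7.084×10^5 × 1.295² / (π² × 1.07×10^11) = 1.125×10^-6 m⁴
I_req = 1.125×10^6 mm⁴
Solid circle: I = πd⁴/64  ⇒  d = (64I/π)^(1/4) = (64×1.125×10^6/π)^(1/4) = 69.2 mm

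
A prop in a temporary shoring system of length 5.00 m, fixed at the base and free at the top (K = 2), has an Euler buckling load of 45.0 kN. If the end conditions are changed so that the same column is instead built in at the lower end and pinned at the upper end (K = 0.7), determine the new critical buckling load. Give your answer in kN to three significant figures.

P_cr ∝ 1/K², so P_cr,new = P_cr,old × (K_old/K_new)² = 45.0 × (2/0.7)²
= 45.0 × 8.163 = 367 kN

P_cr ≈ 367 kN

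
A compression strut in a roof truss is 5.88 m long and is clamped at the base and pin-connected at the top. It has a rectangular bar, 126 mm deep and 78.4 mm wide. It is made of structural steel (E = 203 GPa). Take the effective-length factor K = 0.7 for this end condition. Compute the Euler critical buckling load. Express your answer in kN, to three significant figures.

P_cr ≈ 598 kN

Buckling occurs about the weak axis: I_min = h·b³/12 with b = 78.4 mm (the shorter side).
I_min = 126×78.4³/12 = 5.060×10^6 mm⁴
I = 5.060×10^6 mm⁴ = 5.060×10^-6 m⁴
Effective length L_e = K·L = 0.7 × 5.88 = 4.116 m
P_cr = π²EI / L_e² = π² × 203×10⁹ × 5.060×10^-6 / 4.116² = 5.984×10^5 N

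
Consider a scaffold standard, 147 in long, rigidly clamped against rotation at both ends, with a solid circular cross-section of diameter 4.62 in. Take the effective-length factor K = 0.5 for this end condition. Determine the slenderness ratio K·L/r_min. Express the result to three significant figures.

λ ≈ 63.6

I = πd⁴/64 = π×4.62⁴/64 = 22.36 in⁴
A = 16.76 in²;  r_min = √(I/A) = √(22.36/16.76) = 1.155 in
L_e = K·L = 0.5 × 147 = 73.50 in
λ = L_e / r_min = 73.500 / 1.155 = 63.6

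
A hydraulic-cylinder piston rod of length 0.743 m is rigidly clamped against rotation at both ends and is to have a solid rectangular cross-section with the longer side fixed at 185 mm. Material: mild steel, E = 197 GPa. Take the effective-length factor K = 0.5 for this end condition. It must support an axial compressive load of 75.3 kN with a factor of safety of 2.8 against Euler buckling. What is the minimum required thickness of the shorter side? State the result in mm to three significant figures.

Required P_cr = n·P = 2.8 × 75.3 = 210.8 kN
L_e = K·L = 0.5 × 0.743 = 0.3715 m
Required I = P_cr·L_e²/(π²E) = 2.108×10^5 × 0.3715² / (π² × 1.97×10^11) = 1.497×10^-8 m⁴
I_req = 1.497×10^4 mm⁴
Rectangle, weak axis: I_min = h·b³/12 with h = 185 mm fixed  ⇒  b = (12I/h)^(1/3) = 9.90 mm

b ≈ 9.90 mm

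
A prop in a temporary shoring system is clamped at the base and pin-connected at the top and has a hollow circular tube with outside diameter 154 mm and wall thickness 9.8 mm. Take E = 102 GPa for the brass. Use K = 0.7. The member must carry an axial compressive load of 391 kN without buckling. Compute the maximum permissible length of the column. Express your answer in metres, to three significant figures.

Inner diameter d_i = 154 − 2×9.8 = 134.4 mm
I = π(d_o⁴ − d_i⁴)/64 = π(154⁴ − 134.4⁴)/64 = 1.159×10^7 mm⁴
I = 1.159×10^-5 m⁴
At the buckling limit P_cr = P = 3.910×10^5 N
From P_cr = π²EI/(K·L)²:  L = (1/K)·√(π²EI/P_cr) = (1/0.7)·√(π²×1.02×10^11×1.159×10^-5/3.910×10^5)
L = 7.80 m

L_max ≈ 7.80 m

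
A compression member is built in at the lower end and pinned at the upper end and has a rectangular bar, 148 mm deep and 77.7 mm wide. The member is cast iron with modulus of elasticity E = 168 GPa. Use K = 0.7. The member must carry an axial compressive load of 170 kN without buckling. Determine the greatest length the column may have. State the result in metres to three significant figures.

L_max ≈ 10.7 m

Buckling occurs about the weak axis: I_min = h·b³/12 with b = 77.7 mm (the shorter side).
I_min = 148×77.7³/12 = 5.786×10^6 mm⁴
I = 5.786×10^-6 m⁴
At the buckling limit P_cr = P = 1.700×10^5 N
From P_cr = π²EI/(K·L)²:  L = (1/K)·√(π²EI/P_cr) = (1/0.7)·√(π²×1.68×10^11×5.786×10^-6/1.700×10^5)
L = 10.7 m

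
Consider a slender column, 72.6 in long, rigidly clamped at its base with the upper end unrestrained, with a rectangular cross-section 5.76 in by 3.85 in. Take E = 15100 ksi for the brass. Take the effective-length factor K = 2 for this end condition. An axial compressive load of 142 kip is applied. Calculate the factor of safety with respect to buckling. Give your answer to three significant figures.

Buckling occurs about the weak axis: I_min = h·b³/12 with b = 3.85 in (the shorter side).
I_min = 5.76×3.85³/12 = 27.39 in⁴
Effective length L_e = K·L = 2 × 72.6 = 145.2 in
P_cr = π²EI / L_e² = π² × 15100×10³ × 27.39 / 145.2² = 1.936×10^5 lb
Factor of safety n = P_cr / P = 193.63 / 142 = 1.36

n ≈ 1.36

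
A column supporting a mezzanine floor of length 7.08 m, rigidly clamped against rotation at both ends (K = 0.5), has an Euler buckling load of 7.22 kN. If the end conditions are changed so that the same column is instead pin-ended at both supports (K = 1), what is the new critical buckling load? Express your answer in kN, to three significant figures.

P_cr ∝ 1/K², so P_cr,new = P_cr,old × (K_old/K_new)² = 7.22 × (0.5/1)²
= 7.22 × 0.2500 = 1.80 kN

P_cr ≈ 1.80 kN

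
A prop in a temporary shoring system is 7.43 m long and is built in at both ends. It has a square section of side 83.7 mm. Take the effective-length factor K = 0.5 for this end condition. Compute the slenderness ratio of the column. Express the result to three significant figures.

λ ≈ 154

I = a⁴/12 = 83.7⁴/12 = 4.090×10^6 mm⁴
A = 7.006×10^3 mm²;  r_min = √(I/A) = √(4.090×10^6/7.006×10^3) = 24.16 mm
L_e = K·L = 0.5 × 7.43 m = 3.715 m = 3715.0 mm
λ = L_e / r_min = 3715.0 / 24.16 = 154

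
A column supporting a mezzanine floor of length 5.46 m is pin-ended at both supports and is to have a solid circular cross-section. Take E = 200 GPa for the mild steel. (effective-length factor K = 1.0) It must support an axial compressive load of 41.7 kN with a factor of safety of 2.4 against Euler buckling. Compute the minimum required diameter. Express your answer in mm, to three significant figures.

Required P_cr = n·P = 2.4 × 41.7 = 100.1 kN
L_e = K·L = 1 × 5.46 = 5.460 m
Required I = P_cr·L_e²/(π²E) = 1.001×10^5 × 5.460² / (π² × 2.00×10^11) = 1.511×10^-6 m⁴
I_req = 1.511×10^6 mm⁴
Solid circle: I = πd⁴/64  ⇒  d = (64I/π)^(1/4) = (64×1.511×10^6/π)^(1/4) = 74.5 mm

d ≈ 74.5 mm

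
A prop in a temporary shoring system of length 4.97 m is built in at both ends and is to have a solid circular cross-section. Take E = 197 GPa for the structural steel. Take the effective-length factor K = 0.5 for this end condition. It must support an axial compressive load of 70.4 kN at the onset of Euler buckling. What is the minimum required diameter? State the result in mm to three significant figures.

L_e = K·L = 0.5 × 4.97 = 2.485 m
Required I = P_cr·L_e²/(π²E) = 7.040×10^4 × 2.485² / (π² × 1.97×10^11) = 2.236×10^-7 m⁴
I_req = 2.236×10^5 mm⁴
Solid circle: I = πd⁴/64  ⇒  d = (64I/π)^(1/4) = (64×2.236×10^5/π)^(1/4) = 46.2 mm

d ≈ 46.2 mm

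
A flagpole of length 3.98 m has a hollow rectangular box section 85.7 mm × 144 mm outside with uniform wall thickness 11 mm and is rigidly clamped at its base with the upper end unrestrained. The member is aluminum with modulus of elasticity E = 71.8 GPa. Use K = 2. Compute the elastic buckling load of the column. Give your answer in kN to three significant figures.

P_cr ≈ 55.1 kN

Inner dimensions: h_i = 144 − 2×11 = 122.0 mm, b_i = 85.7 − 2×11 = 63.70 mm
Weak-axis I_min = (h_o·b_o³ − h_i·b_i³)/12 with b_o = 85.7, b_i = 63.70 mm (shorter outer/inner sides).
I_min = (144×85.7³ − 122.0×63.70³)/12 = 4.925×10^6 mm⁴
I = 4.925×10^6 mm⁴ = 4.925×10^-6 m⁴
Effective length L_e = K·L = 2 × 3.98 = 7.960 m
P_cr = π²EI / L_e² = π² × 71.8×10⁹ × 4.925×10^-6 / 7.960² = 5.508×10^4 N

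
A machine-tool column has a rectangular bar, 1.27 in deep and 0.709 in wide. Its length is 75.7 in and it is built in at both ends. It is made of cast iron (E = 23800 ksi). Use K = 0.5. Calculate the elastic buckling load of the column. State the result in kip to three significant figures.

P_cr ≈ 6.18 kip

Buckling occurs about the weak axis: I_min = h·b³/12 with b = 0.709 in (the shorter side).
I_min = 1.27×0.709³/12 = 3.772×10^-2 in⁴
Effective length L_e = K·L = 0.5 × 75.7 = 37.85 in
P_cr = π²EI / L_e² = π² × 23800×10³ × 3.772×10^-2 / 37.85² = 6.185×10^3 lb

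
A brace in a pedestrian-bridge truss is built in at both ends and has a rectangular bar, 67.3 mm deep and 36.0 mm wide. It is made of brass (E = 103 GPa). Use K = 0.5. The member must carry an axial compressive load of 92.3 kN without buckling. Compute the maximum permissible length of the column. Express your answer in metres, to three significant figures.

Buckling occurs about the weak axis: I_min = h·b³/12 with b = 36.0 mm (the shorter side).
I_min = 67.3×36.0³/12 = 2.617×10^5 mm⁴
I = 2.617×10^-7 m⁴
At the buckling limit P_cr = P = 9.230×10^4 N
From P_cr = π²EI/(K·L)²:  L = (1/K)·√(π²EI/P_cr) = (1/0.5)·√(π²×1.03×10^11×2.617×10^-7/9.230×10^4)
L = 3.40 m

L_max ≈ 3.40 m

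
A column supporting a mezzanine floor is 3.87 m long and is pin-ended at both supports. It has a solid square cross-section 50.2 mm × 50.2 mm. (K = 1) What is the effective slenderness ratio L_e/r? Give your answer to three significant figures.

λ ≈ 267

I = a⁴/12 = 50.2⁴/12 = 5.292×10^5 mm⁴
A = 2.520×10^3 mm²;  r_min = √(I/A) = √(5.292×10^5/2.520×10^3) = 14.49 mm
L_e = K·L = 1 × 3.87 m = 3.870 m = 3870.0 mm
λ = L_e / r_min = 3870.0 / 14.49 = 267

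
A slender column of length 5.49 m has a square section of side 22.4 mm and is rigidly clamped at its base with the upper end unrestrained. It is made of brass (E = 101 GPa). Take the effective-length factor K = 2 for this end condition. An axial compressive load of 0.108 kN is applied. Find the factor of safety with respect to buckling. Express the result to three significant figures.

n ≈ 1.61

I = a⁴/12 = 22.4⁴/12 = 2.098×10^4 mm⁴
I = 2.098×10^4 mm⁴ = 2.098×10^-8 m⁴
Effective length L_e = K·L = 2 × 5.49 = 10.98 m
P_cr = π²EI / L_e² = π² × 101×10⁹ × 2.098×10^-8 / 10.98² = 173.5 N
Factor of safety n = P_cr / P = 0.17347 / 0.108 = 1.61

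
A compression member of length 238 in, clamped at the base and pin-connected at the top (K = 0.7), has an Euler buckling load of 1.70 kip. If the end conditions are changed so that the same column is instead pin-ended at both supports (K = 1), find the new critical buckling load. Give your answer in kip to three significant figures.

P_cr ∝ 1/K², so P_cr,new = P_cr,old × (K_old/K_new)² = 1.70 × (0.7/1)²
= 1.70 × 0.4900 = 0.833 kip

P_cr ≈ 0.833 kip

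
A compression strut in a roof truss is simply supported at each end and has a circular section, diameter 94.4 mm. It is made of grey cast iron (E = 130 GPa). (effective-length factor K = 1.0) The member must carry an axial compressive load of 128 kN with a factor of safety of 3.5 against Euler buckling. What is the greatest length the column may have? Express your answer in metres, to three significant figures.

I = πd⁴/64 = π×94.4⁴/64 = 3.898×10^6 mm⁴
I = 3.898×10^-6 m⁴
Required critical load P_cr = n·P = 3.5 × 128 = 448.0 kN = 4.480×10^5 N
From P_cr = π²EI/(K·L)²:  L = (1/K)·√(π²EI/P_cr) = (1/1)·√(π²×1.30×10^11×3.898×10^-6/4.480×10^5)
L = 3.34 m

L_max ≈ 3.34 m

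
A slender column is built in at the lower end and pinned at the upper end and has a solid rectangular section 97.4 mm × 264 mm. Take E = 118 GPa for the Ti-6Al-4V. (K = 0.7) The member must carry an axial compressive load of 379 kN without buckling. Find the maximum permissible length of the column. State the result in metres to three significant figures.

Buckling occurs about the weak axis: I_min = h·b³/12 with b = 97.4 mm (the shorter side).
I_min = 264×97.4³/12 = 2.033×10^7 mm⁴
I = 2.033×10^-5 m⁴
At the buckling limit P_cr = P = 3.790×10^5 N
From P_cr = π²EI/(K·L)²:  L = (1/K)·√(π²EI/P_cr) = (1/0.7)·√(π²×1.18×10^11×2.033×10^-5/3.790×10^5)
L = 11.3 m

L_max ≈ 11.3 m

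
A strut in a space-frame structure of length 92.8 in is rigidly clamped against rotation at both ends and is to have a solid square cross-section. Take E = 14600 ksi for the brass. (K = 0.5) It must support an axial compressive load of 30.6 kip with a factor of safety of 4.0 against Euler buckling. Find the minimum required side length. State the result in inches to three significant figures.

Required P_cr = n·P = 4.0 × 30.6 = 122.4 kip
L_e = K·L = 0.5 × 92.8 = 46.40 in
Required I = P_cr·L_e²/(π²E) = 1.224×10^5 × 46.40² / (π² × 1.46×10^7) = 1.829 in⁴
Solid square: I = a⁴/12  ⇒  a = (12I)^(1/4) = (12×1.829)^(1/4) = 2.16 in

a ≈ 2.16 in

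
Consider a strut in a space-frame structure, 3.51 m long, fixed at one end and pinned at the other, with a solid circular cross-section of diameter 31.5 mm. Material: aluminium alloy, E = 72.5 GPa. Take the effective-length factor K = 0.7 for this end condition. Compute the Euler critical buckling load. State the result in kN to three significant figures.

P_cr ≈ 5.73 kN

I = πd⁴/64 = π×31.5⁴/64 = 4.833×10^4 mm⁴
I = 4.833×10^4 mm⁴ = 4.833×10^-8 m⁴
Effective length L_e = K·L = 0.7 × 3.51 = 2.457 m
P_cr = π²EI / L_e² = π² × 72.5×10⁹ × 4.833×10^-8 / 2.457² = 5.728×10^3 N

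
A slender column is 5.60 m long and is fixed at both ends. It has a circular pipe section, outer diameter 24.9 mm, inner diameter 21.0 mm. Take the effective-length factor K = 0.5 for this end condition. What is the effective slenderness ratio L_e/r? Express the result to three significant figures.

d_o = 24.9 mm, d_i = 21.0 mm
I = π(d_o⁴ − d_i⁴)/64 = π(24.9⁴ − 21.00⁴)/64 = 9.323×10^3 mm⁴
A = 140.6 mm²;  r_min = √(I/A) = √(9.323×10^3/140.6) = 8.143 mm
L_e = K·L = 0.5 × 5.60 m = 2.800 m = 2800.0 mm
λ = L_e / r_min = 2800.0 / 8.143 = 344

λ ≈ 344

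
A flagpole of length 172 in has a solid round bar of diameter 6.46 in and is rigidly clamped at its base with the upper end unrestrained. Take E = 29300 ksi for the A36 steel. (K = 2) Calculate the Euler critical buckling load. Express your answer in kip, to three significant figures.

P_cr ≈ 209 kip

I = πd⁴/64 = π×6.46⁴/64 = 85.49 in⁴
Effective length L_e = K·L = 2 × 172 = 344.0 in
P_cr = π²EI / L_e² = π² × 29300×10³ × 85.49 / 344.0² = 2.089×10^5 lb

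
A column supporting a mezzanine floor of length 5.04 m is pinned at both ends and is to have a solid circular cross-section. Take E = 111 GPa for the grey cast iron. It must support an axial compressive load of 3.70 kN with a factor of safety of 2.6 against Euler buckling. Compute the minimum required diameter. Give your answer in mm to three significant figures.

Required P_cr = n·P = 2.6 × 3.70 = 9.620 kN
L_e = K·L = 1 × 5.04 = 5.040 m
Required I = P_cr·L_e²/(π²E) = 9.620×10^3 × 5.040² / (π² × 1.11×10^11) = 2.231×10^-7 m⁴
I_req = 2.231×10^5 mm⁴
Solid circle: I = πd⁴/64  ⇒  d = (64I/π)^(1/4) = (64×2.231×10^5/π)^(1/4) = 46.2 mm

d ≈ 46.2 mm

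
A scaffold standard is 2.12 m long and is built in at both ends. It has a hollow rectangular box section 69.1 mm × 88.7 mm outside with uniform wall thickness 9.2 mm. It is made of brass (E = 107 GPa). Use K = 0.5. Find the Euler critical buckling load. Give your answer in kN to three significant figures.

Inner dimensions: h_i = 88.7 − 2×9.2 = 70.30 mm, b_i = 69.1 − 2×9.2 = 50.70 mm
Weak-axis I_min = (h_o·b_o³ − h_i·b_i³)/12 with b_o = 69.1, b_i = 50.70 mm (shorter outer/inner sides).
I_min = (88.7×69.1³ − 70.30×50.70³)/12 = 1.675×10^6 mm⁴
I = 1.675×10^6 mm⁴ = 1.675×10^-6 m⁴
Effective length L_e = K·L = 0.5 × 2.12 = 1.060 m
P_cr = π²EI / L_e² = π² × 107×10⁹ × 1.675×10^-6 / 1.060² = 1.575×10^6 N

P_cr ≈ 1570 kN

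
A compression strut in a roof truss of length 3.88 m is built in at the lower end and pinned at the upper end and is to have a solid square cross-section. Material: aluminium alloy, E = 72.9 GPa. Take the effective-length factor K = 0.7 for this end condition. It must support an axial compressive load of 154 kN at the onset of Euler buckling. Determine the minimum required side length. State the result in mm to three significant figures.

L_e = K·L = 0.7 × 3.88 = 2.716 m
Required I = P_cr·L_e²/(π²E) = 1.540×10^5 × 2.716² / (π² × 7.29×10^10) = 1.579×10^-6 m⁴
I_req = 1.579×10^6 mm⁴
Solid square: I = a⁴/12  ⇒  a = (12I)^(1/4) = (12×1.579×10^6)^(1/4) = 66.0 mm

a ≈ 66.0 mm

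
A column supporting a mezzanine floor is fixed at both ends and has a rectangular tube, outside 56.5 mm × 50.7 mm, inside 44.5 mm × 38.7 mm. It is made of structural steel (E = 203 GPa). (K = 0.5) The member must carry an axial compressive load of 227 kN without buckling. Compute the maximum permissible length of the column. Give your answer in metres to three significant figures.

L_max ≈ 3.75 m

Weak-axis I_min = (h_o·b_o³ − h_i·b_i³)/12 with b_o = 50.7, b_i = 38.70 mm (shorter outer/inner sides).
I_min = (56.5×50.7³ − 44.50×38.70³)/12 = 3.987×10^5 mm⁴
I = 3.987×10^-7 m⁴
At the buckling limit P_cr = P = 2.270×10^5 N
From P_cr = π²EI/(K·L)²:  L = (1/K)·√(π²EI/P_cr) = (1/0.5)·√(π²×2.03×10^11×3.987×10^-7/2.270×10^5)
L = 3.75 m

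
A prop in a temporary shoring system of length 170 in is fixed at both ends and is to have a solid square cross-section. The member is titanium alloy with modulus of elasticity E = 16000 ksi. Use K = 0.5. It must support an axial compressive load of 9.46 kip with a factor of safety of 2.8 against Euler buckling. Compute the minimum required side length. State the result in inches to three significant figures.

a ≈ 1.95 in

Required P_cr = n·P = 2.8 × 9.46 = 26.49 kip
L_e = K·L = 0.5 × 170 = 85.00 in
Required I = P_cr·L_e²/(π²E) = 2.649×10^4 × 85.00² / (π² × 1.60×10^7) = 1.212 in⁴
Solid square: I = a⁴/12  ⇒  a = (12I)^(1/4) = (12×1.212)^(1/4) = 1.95 in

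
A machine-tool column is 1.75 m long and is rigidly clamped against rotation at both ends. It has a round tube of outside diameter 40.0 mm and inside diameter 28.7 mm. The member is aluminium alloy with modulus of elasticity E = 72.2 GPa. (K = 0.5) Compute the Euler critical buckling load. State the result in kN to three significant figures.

d_o = 40.0 mm, d_i = 28.7 mm
I = π(d_o⁴ − d_i⁴)/64 = π(40.0⁴ − 28.70⁴)/64 = 9.236×10^4 mm⁴
I = 9.236×10^4 mm⁴ = 9.236×10^-8 m⁴
Effective length L_e = K·L = 0.5 × 1.75 = 0.8750 m
P_cr = π²EI / L_e² = π² × 72.2×10⁹ × 9.236×10^-8 / 0.8750² = 8.596×10^4 N

P_cr ≈ 86.0 kN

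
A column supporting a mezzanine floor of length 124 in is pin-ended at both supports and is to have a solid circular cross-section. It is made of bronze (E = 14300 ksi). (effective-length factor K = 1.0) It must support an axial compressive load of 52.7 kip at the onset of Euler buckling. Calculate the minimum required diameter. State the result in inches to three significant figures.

L_e = K·L = 1 × 124 = 124.0 in
Required I = P_cr·L_e²/(π²E) = 5.270×10^4 × 124.0² / (π² × 1.43×10^7) = 5.741 in⁴
Solid circle: I = πd⁴/64  ⇒  d = (64I/π)^(1/4) = (64×5.741/π)^(1/4) = 3.29 in

d ≈ 3.29 in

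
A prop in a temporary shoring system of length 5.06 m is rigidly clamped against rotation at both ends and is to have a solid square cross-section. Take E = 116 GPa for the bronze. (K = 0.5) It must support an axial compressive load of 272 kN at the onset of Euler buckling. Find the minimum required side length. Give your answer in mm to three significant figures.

a ≈ 65.4 mm

L_e = K·L = 0.5 × 5.06 = 2.530 m
Required I = P_cr·L_e²/(π²E) = 2.720×10^5 × 2.530² / (π² × 1.16×10^11) = 1.521×10^-6 m⁴
I_req = 1.521×10^6 mm⁴
Solid square: I = a⁴/12  ⇒  a = (12I)^(1/4) = (12×1.521×10^6)^(1/4) = 65.4 mm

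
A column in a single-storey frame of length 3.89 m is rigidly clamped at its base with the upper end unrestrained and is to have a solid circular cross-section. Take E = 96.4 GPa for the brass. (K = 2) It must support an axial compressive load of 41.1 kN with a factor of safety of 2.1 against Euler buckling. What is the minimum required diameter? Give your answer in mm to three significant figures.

d ≈ 103 mm

Required P_cr = n·P = 2.1 × 41.1 = 86.31 kN
L_e = K·L = 2 × 3.89 = 7.780 m
Required I = P_cr·L_e²/(π²E) = 8.631×10^4 × 7.780² / (π² × 9.64×10^10) = 5.491×10^-6 m⁴
I_req = 5.491×10^6 mm⁴
Solid circle: I = πd⁴/64  ⇒  d = (64I/π)^(1/4) = (64×5.491×10^6/π)^(1/4) = 103 mm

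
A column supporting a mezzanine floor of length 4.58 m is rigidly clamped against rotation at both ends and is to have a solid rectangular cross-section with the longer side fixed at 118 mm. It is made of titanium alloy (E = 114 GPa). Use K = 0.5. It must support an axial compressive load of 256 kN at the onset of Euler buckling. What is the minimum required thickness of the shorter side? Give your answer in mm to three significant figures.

b ≈ 49.5 mm

L_e = K·L = 0.5 × 4.58 = 2.290 m
Required I = P_cr·L_e²/(π²E) = 2.560×10^5 × 2.290² / (π² × 1.14×10^11) = 1.193×10^-6 m⁴
I_req = 1.193×10^6 mm⁴
Rectangle, weak axis: I_min = h·b³/12 with h = 118 mm fixed  ⇒  b = (12I/h)^(1/3) = 49.5 mm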